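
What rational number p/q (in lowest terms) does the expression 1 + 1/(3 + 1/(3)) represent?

13/10

Start with 3.
3 + 1/(3/1) = 3 + 1/3 = 10/3
1 + 1/(10/3) = 1 + 3/10 = 13/10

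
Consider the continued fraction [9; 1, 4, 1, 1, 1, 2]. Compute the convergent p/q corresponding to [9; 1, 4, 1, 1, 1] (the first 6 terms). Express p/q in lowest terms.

167/17

Collapse the nested fraction from the inside out:
Start with 1.
1 + 1/(1/1) = 1 + 1/1 = 2/1
1 + 1/(2/1) = 1 + 1/2 = 3/2
4 + 1/(3/2) = 4 + 2/3 = 14/3
1 + 1/(14/3) = 1 + 3/14 = 17/14
9 + 1/(17/14) = 9 + 14/17 = 167/17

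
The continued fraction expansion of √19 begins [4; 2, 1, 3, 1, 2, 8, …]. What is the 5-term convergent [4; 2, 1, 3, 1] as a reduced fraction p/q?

61/14

Start with 1.
3 + 1/(1/1) = 3 + 1/1 = 4/1
1 + 1/(4/1) = 1 + 1/4 = 5/4
2 + 1/(5/4) = 2 + 4/5 = 14/5
4 + 1/(14/5) = 4 + 5/14 = 61/14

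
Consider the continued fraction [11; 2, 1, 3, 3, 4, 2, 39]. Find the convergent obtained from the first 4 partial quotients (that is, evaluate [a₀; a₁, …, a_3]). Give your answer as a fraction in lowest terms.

Work from the innermost term outward:
Start with 3.
1 + 1/(3/1) = 1 + 1/3 = 4/3
2 + 1/(4/3) = 2 + 3/4 = 11/4
11 + 1/(11/4) = 11 + 4/11 = 125/11

125/11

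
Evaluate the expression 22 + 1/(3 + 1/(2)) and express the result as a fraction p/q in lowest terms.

156/7

Work from the innermost term outward:
Start with 2.
3 + 1/(2/1) = 3 + 1/2 = 7/2
22 + 1/(7/2) = 22 + 2/7 = 156/7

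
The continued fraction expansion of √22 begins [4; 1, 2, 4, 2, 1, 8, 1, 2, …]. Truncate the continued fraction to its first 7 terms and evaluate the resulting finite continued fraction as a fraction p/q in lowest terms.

1712/365

Start with 8.
1 + 1/(8/1) = 1 + 1/8 = 9/8
2 + 1/(9/8) = 2 + 8/9 = 26/9
4 + 1/(26/9) = 4 + 9/26 = 113/26
2 + 1/(113/26) = 2 + 26/113 = 252/113
1 + 1/(252/113) = 1 + 113/252 = 365/252
4 + 1/(365/252) = 4 + 252/365 = 1712/365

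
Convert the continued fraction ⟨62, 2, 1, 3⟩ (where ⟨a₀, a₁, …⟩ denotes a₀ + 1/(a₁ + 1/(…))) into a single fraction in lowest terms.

a_0 = 62: 62/1
a_1 = 2: 125/2
a_2 = 1: 187/3
a_3 = 3: 686/11

686/11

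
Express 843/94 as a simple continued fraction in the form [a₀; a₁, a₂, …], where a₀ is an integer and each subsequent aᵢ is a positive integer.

[8; 1, 30, 3]

⌊843/94⌋ = 8, remainder 91
⌊94/91⌋ = 1, remainder 3
⌊91/3⌋ = 30, remainder 1
⌊3/1⌋ = 3, remainder 0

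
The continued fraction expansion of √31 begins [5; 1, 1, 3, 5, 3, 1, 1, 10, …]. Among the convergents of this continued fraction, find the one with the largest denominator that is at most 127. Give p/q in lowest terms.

657/118

a_0 = 5: 5/1  (≤ bound)
a_1 = 1: 6/1  (≤ bound)
a_2 = 1: 11/2  (≤ bound)
a_3 = 3: 39/7  (≤ bound)
a_4 = 5: 206/37  (≤ bound)
a_5 = 3: 657/118  (≤ bound)
a_6 = 1: 863/155  (> 127, stop)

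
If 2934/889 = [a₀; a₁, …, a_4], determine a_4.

Run the Euclidean algorithm, recording each quotient:
2934 = 3·889 + 267, so a_0 = 3
889 = 3·267 + 88, so a_1 = 3
267 = 3·88 + 3, so a_2 = 3
88 = 29·3 + 1, so a_3 = 29
3 = 3·1 + 0, so a_4 = 3

3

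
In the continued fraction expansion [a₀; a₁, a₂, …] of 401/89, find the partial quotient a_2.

401 = 4·89 + 45, so a_0 = 4
89 = 1·45 + 44, so a_1 = 1
45 = 1·44 + 1, so a_2 = 1

1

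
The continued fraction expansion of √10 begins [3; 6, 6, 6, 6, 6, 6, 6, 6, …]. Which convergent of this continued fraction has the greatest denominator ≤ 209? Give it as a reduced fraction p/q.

117/37

List convergents until the denominator exceeds the bound:
a_0 = 3: 3/1  (≤ bound)
a_1 = 6: 19/6  (≤ bound)
a_2 = 6: 117/37  (≤ bound)
a_3 = 6: 721/228  (> 209, stop)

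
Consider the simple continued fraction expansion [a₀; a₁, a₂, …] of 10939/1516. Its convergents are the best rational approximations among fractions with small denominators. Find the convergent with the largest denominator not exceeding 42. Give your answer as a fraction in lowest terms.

267/37

a_0 = 7: 7/1  (≤ bound)
a_1 = 4: 29/4  (≤ bound)
a_2 = 1: 36/5  (≤ bound)
a_3 = 1: 65/9  (≤ bound)
a_4 = 1: 101/14  (≤ bound)
a_5 = 2: 267/37  (≤ bound)
a_6 = 1: 368/51  (> 42, stop)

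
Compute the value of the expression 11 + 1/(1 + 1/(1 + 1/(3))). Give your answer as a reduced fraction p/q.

81/7

a_0 = 11: 11/1
a_1 = 1: 12/1
a_2 = 1: 23/2
a_3 = 3: 81/7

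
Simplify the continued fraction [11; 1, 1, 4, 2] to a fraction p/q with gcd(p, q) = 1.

231/20

Build up convergents one term at a time:
a_0 = 11: 11/1
a_1 = 1: 12/1
a_2 = 1: 23/2
a_3 = 4: 104/9
a_4 = 2: 231/20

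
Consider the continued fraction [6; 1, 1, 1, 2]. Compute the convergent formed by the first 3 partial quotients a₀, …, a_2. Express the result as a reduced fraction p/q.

13/2

Collapse the nested fraction from the inside out:
Start with 1.
1 + 1/(1/1) = 1 + 1/1 = 2/1
6 + 1/(2/1) = 6 + 1/2 = 13/2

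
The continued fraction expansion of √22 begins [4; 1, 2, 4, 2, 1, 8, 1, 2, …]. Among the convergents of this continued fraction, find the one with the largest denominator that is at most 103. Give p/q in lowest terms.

197/42

List convergents until the denominator exceeds the bound:
a_0 = 4: 4/1  (≤ bound)
a_1 = 1: 5/1  (≤ bound)
a_2 = 2: 14/3  (≤ bound)
a_3 = 4: 61/13  (≤ bound)
a_4 = 2: 136/29  (≤ bound)
a_5 = 1: 197/42  (≤ bound)
a_6 = 8: 1712/365  (> 103, stop)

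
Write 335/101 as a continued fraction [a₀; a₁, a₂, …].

Apply division with remainder until the remainder is 0:
335 ÷ 101 → quotient 3, remainder 32
101 ÷ 32 → quotient 3, remainder 5
32 ÷ 5 → quotient 6, remainder 2
5 ÷ 2 → quotient 2, remainder 1
2 ÷ 1 → quotient 2, remainder 0

[3; 3, 6, 2, 2]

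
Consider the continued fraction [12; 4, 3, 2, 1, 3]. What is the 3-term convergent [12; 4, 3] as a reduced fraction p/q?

Start with 3.
4 + 1/(3/1) = 4 + 1/3 = 13/3
12 + 1/(13/3) = 12 + 3/13 = 159/13

159/13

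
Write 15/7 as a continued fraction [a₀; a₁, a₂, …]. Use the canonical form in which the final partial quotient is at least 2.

[2; 7]

15 ÷ 7 → quotient 2, remainder 1
7 ÷ 1 → quotient 7, remainder 0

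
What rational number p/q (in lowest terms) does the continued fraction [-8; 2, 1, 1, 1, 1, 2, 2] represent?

Starting at the tail and folding back:
Start with 2.
2 + 1/(2/1) = 2 + 1/2 = 5/2
1 + 1/(5/2) = 1 + 2/5 = 7/5
1 + 1/(7/5) = 1 + 5/7 = 12/7
1 + 1/(12/7) = 1 + 7/12 = 19/12
1 + 1/(19/12) = 1 + 12/19 = 31/19
2 + 1/(31/19) = 2 + 19/31 = 81/31
-8 + 1/(81/31) = -8 + 31/81 = -617/81

-617/81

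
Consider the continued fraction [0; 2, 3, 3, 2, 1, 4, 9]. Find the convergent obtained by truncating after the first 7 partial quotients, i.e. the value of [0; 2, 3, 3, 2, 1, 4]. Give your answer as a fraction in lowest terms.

Work from the innermost term outward:
Start with 4.
1 + 1/(4/1) = 1 + 1/4 = 5/4
2 + 1/(5/4) = 2 + 4/5 = 14/5
3 + 1/(14/5) = 3 + 5/14 = 47/14
3 + 1/(47/14) = 3 + 14/47 = 155/47
2 + 1/(155/47) = 2 + 47/155 = 357/155
0 + 1/(357/155) = 0 + 155/357 = 155/357

155/357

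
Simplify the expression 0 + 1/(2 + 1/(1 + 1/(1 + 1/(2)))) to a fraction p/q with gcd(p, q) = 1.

a_0 = 0: 0/1
a_1 = 2: 1/2
a_2 = 1: 1/3
a_3 = 1: 2/5
a_4 = 2: 5/13

5/13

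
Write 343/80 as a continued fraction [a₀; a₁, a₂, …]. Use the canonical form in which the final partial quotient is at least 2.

[4; 3, 2, 11]

Run the Euclidean algorithm, recording each quotient:
343 ÷ 80 → quotient 4, remainder 23
80 ÷ 23 → quotient 3, remainder 11
23 ÷ 11 → quotient 2, remainder 1
11 ÷ 1 → quotient 11, remainder 0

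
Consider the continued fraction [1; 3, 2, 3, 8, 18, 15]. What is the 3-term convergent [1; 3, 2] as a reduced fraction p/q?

9/7

Collapse the nested fraction from the inside out:
Start with 2.
3 + 1/(2/1) = 3 + 1/2 = 7/2
1 + 1/(7/2) = 1 + 2/7 = 9/7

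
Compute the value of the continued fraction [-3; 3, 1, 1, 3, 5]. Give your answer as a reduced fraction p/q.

-359/132

a_0 = -3: -3/1
a_1 = 3: -8/3
a_2 = 1: -11/4
a_3 = 1: -19/7
a_4 = 3: -68/25
a_5 = 5: -359/132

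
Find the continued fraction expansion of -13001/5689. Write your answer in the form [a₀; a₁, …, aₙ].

[-3; 1, 2, 1, 1, 47, 4, 4]

-13001 = -3·5689 + 4066, so a_0 = -3
5689 = 1·4066 + 1623, so a_1 = 1
4066 = 2·1623 + 820, so a_2 = 2
1623 = 1·820 + 803, so a_3 = 1
820 = 1·803 + 17, so a_4 = 1
803 = 47·17 + 4, so a_5 = 47
17 = 4·4 + 1, so a_6 = 4
4 = 4·1 + 0, so a_7 = 4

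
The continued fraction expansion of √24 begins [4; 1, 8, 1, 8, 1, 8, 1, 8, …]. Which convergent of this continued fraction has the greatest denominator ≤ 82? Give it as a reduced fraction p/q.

49/10

List convergents until the denominator exceeds the bound:
a_0 = 4: 4/1  (≤ bound)
a_1 = 1: 5/1  (≤ bound)
a_2 = 8: 44/9  (≤ bound)
a_3 = 1: 49/10  (≤ bound)
a_4 = 8: 436/89  (> 82, stop)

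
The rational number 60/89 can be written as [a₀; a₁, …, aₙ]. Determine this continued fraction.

[0; 1, 2, 14, 2]

60 = 0·89 + 60, so a_0 = 0
89 = 1·60 + 29, so a_1 = 1
60 = 2·29 + 2, so a_2 = 2
29 = 14·2 + 1, so a_3 = 14
2 = 2·1 + 0, so a_4 = 2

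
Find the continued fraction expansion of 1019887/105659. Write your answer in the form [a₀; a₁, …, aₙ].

Apply division with remainder until the remainder is 0:
⌊1019887/105659⌋ = 9, remainder 68956
⌊105659/68956⌋ = 1, remainder 36703
⌊68956/36703⌋ = 1, remainder 32253
⌊36703/32253⌋ = 1, remainder 4450
⌊32253/4450⌋ = 7, remainder 1103
⌊4450/1103⌋ = 4, remainder 38
⌊1103/38⌋ = 29, remainder 1
⌊38/1⌋ = 38, remainder 0

[9; 1, 1, 1, 7, 4, 29, 38]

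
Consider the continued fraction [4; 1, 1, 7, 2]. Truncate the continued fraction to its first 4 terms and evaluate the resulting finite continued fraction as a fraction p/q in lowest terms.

68/15

a_0 = 4: 4/1
a_1 = 1: 5/1
a_2 = 1: 9/2
a_3 = 7: 68/15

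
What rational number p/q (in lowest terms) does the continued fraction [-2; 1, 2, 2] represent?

-9/7

Start with 2.
2 + 1/(2/1) = 2 + 1/2 = 5/2
1 + 1/(5/2) = 1 + 2/5 = 7/5
-2 + 1/(7/5) = -2 + 5/7 = -9/7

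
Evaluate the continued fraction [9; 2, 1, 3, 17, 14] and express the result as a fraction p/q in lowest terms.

25009/2671

Compute successive convergents:
a_0 = 9: 9/1
a_1 = 2: 19/2
a_2 = 1: 28/3
a_3 = 3: 103/11
a_4 = 17: 1779/190
a_5 = 14: 25009/2671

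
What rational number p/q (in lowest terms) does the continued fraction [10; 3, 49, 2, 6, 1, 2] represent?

66367/6424

a_0 = 10: 10/1
a_1 = 3: 31/3
a_2 = 49: 1529/148
a_3 = 2: 3089/299
a_4 = 6: 20063/1942
a_5 = 1: 23152/2241
a_6 = 2: 66367/6424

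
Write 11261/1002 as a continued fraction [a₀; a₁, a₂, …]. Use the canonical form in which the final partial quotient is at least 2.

Apply division with remainder until the remainder is 0:
⌊11261/1002⌋ = 11, remainder 239
⌊1002/239⌋ = 4, remainder 46
⌊239/46⌋ = 5, remainder 9
⌊46/9⌋ = 5, remainder 1
⌊9/1⌋ = 9, remainder 0

[11; 4, 5, 5, 9]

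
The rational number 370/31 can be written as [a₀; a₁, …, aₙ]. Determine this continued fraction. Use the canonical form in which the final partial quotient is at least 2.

[11; 1, 14, 2]

⌊370/31⌋ = 11, remainder 29
⌊31/29⌋ = 1, remainder 2
⌊29/2⌋ = 14, remainder 1
⌊2/1⌋ = 2, remainder 0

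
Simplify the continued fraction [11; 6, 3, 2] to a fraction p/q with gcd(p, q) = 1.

a_0 = 11: 11/1
a_1 = 6: 67/6
a_2 = 3: 212/19
a_3 = 2: 491/44

491/44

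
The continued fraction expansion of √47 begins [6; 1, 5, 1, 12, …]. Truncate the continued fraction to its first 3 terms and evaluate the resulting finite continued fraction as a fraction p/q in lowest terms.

41/6

Starting at the tail and folding back:
Start with 5.
1 + 1/(5/1) = 1 + 1/5 = 6/5
6 + 1/(6/5) = 6 + 5/6 = 41/6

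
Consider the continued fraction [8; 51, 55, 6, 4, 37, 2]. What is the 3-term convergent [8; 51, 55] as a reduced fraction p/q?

22503/2806

a_0 = 8: 8/1
a_1 = 51: 409/51
a_2 = 55: 22503/2806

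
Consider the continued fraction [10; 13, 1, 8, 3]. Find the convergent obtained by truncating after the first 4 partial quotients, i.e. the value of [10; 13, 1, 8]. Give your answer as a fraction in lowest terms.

1259/125

a_0 = 10: 10/1
a_1 = 13: 131/13
a_2 = 1: 141/14
a_3 = 8: 1259/125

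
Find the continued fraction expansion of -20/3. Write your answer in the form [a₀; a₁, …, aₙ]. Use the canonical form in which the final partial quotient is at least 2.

-20 = -7·3 + 1, so a_0 = -7
3 = 3·1 + 0, so a_1 = 3

[-7; 3]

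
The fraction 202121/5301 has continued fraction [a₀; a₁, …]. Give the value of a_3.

3

202121 = 38·5301 + 683, so a_0 = 38
5301 = 7·683 + 520, so a_1 = 7
683 = 1·520 + 163, so a_2 = 1
520 = 3·163 + 31, so a_3 = 3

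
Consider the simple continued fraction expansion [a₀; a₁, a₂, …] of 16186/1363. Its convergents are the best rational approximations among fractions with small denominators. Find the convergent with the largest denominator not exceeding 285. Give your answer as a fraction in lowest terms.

95/8

List convergents until the denominator exceeds the bound:
a_0 = 11: 11/1  (≤ bound)
a_1 = 1: 12/1  (≤ bound)
a_2 = 7: 95/8  (≤ bound)
a_3 = 56: 5332/449  (> 285, stop)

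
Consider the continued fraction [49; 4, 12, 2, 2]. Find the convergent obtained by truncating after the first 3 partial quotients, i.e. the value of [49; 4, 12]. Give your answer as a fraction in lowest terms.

Start with 12.
4 + 1/(12/1) = 4 + 1/12 = 49/12
49 + 1/(49/12) = 49 + 12/49 = 2413/49

2413/49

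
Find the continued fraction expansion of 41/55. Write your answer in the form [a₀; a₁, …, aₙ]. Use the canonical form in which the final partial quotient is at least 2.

[0; 1, 2, 1, 13]

41 ÷ 55 → quotient 0, remainder 41
55 ÷ 41 → quotient 1, remainder 14
41 ÷ 14 → quotient 2, remainder 13
14 ÷ 13 → quotient 1, remainder 1
13 ÷ 1 → quotient 13, remainder 0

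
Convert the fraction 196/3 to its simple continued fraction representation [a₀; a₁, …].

[65; 3]

196 = 65·3 + 1, so a_0 = 65
3 = 3·1 + 0, so a_1 = 3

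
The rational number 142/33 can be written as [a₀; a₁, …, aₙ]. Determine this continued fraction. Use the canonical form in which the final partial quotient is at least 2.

[4; 3, 3, 3]

142 = 4·33 + 10, so a_0 = 4
33 = 3·10 + 3, so a_1 = 3
10 = 3·3 + 1, so a_2 = 3
3 = 3·1 + 0, so a_3 = 3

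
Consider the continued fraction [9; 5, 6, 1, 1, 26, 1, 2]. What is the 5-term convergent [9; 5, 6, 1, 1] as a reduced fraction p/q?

616/67

Start with 1.
1 + 1/(1/1) = 1 + 1/1 = 2/1
6 + 1/(2/1) = 6 + 1/2 = 13/2
5 + 1/(13/2) = 5 + 2/13 = 67/13
9 + 1/(67/13) = 9 + 13/67 = 616/67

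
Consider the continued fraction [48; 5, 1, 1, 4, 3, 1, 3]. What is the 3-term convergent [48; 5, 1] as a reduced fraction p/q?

289/6

Use the convergent recurrence hₖ = aₖ·hₖ₋₁ + hₖ₋₂ (and likewise for the denominators kₖ):
a_0 = 48: 48/1
a_1 = 5: 241/5
a_2 = 1: 289/6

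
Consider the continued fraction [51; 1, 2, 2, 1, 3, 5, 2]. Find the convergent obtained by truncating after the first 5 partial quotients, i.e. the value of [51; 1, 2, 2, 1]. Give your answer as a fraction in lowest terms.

Start with 1.
2 + 1/(1/1) = 2 + 1/1 = 3/1
2 + 1/(3/1) = 2 + 1/3 = 7/3
1 + 1/(7/3) = 1 + 3/7 = 10/7
51 + 1/(10/7) = 51 + 7/10 = 517/10

517/10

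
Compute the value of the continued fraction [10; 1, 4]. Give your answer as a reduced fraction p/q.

54/5

Start with 4.
1 + 1/(4/1) = 1 + 1/4 = 5/4
10 + 1/(5/4) = 10 + 4/5 = 54/5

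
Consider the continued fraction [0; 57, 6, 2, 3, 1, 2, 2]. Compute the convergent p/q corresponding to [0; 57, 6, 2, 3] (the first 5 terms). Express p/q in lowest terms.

Start with 3.
2 + 1/(3/1) = 2 + 1/3 = 7/3
6 + 1/(7/3) = 6 + 3/7 = 45/7
57 + 1/(45/7) = 57 + 7/45 = 2572/45
0 + 1/(2572/45) = 0 + 45/2572 = 45/2572

45/2572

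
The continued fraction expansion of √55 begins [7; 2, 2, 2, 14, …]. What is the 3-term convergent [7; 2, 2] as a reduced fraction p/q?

37/5

Use the convergent recurrence hₖ = aₖ·hₖ₋₁ + hₖ₋₂ (and likewise for the denominators kₖ):
a_0 = 7: 7/1
a_1 = 2: 15/2
a_2 = 2: 37/5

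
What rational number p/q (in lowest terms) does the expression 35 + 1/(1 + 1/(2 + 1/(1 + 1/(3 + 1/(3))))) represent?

1751/49

a_0 = 35: 35/1
a_1 = 1: 36/1
a_2 = 2: 107/3
a_3 = 1: 143/4
a_4 = 3: 536/15
a_5 = 3: 1751/49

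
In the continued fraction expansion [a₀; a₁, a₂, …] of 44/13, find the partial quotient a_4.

Apply division with remainder until the remainder is 0:
44 = 3·13 + 5, so a_0 = 3
13 = 2·5 + 3, so a_1 = 2
5 = 1·3 + 2, so a_2 = 1
3 = 1·2 + 1, so a_3 = 1
2 = 2·1 + 0, so a_4 = 2

2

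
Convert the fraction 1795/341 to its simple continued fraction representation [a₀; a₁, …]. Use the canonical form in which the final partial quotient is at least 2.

Apply division with remainder until the remainder is 0:
1795 = 5·341 + 90, so a_0 = 5
341 = 3·90 + 71, so a_1 = 3
90 = 1·71 + 19, so a_2 = 1
71 = 3·19 + 14, so a_3 = 3
19 = 1·14 + 5, so a_4 = 1
14 = 2·5 + 4, so a_5 = 2
5 = 1·4 + 1, so a_6 = 1
4 = 4·1 + 0, so a_7 = 4

[5; 3, 1, 3, 1, 2, 1, 4]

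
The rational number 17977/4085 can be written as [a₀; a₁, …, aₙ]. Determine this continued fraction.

Apply division with remainder until the remainder is 0:
⌊17977/4085⌋ = 4, remainder 1637
⌊4085/1637⌋ = 2, remainder 811
⌊1637/811⌋ = 2, remainder 15
⌊811/15⌋ = 54, remainder 1
⌊15/1⌋ = 15, remainder 0

[4; 2, 2, 54, 15]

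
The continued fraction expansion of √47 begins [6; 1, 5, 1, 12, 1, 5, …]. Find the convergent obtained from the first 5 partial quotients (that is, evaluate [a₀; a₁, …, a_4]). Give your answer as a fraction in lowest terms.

617/90

Start with 12.
1 + 1/(12/1) = 1 + 1/12 = 13/12
5 + 1/(13/12) = 5 + 12/13 = 77/13
1 + 1/(77/13) = 1 + 13/77 = 90/77
6 + 1/(90/77) = 6 + 77/90 = 617/90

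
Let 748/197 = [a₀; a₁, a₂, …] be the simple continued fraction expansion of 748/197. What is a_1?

1

⌊748/197⌋ = 3, remainder 157
⌊197/157⌋ = 1, remainder 40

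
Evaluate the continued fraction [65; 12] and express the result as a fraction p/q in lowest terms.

781/12

Start with 12.
65 + 1/(12/1) = 65 + 1/12 = 781/12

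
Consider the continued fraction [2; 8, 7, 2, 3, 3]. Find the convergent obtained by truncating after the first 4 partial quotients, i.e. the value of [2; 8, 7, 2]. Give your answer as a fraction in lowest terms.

259/122

Compute successive convergents:
a_0 = 2: 2/1
a_1 = 8: 17/8
a_2 = 7: 121/57
a_3 = 2: 259/122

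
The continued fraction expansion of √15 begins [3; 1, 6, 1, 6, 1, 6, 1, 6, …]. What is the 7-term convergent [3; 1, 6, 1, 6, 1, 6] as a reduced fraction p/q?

1677/433

a_0 = 3: 3/1
a_1 = 1: 4/1
a_2 = 6: 27/7
a_3 = 1: 31/8
a_4 = 6: 213/55
a_5 = 1: 244/63
a_6 = 6: 1677/433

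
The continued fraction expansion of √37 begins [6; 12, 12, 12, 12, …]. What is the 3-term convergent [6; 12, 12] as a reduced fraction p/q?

Compute successive convergents:
a_0 = 6: 6/1
a_1 = 12: 73/12
a_2 = 12: 882/145

882/145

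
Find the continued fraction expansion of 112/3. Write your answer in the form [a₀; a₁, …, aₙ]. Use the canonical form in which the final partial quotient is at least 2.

[37; 3]

Run the Euclidean algorithm, recording each quotient:
112 = 37·3 + 1, so a_0 = 37
3 = 3·1 + 0, so a_1 = 3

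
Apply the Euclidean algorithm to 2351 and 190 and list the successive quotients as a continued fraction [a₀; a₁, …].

[12; 2, 1, 2, 11, 2]

2351 ÷ 190 → quotient 12, remainder 71
190 ÷ 71 → quotient 2, remainder 48
71 ÷ 48 → quotient 1, remainder 23
48 ÷ 23 → quotient 2, remainder 2
23 ÷ 2 → quotient 11, remainder 1
2 ÷ 1 → quotient 2, remainder 0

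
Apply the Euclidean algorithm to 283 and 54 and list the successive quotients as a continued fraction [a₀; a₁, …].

Apply division with remainder until the remainder is 0:
283 ÷ 54 → quotient 5, remainder 13
54 ÷ 13 → quotient 4, remainder 2
13 ÷ 2 → quotient 6, remainder 1
2 ÷ 1 → quotient 2, remainder 0

[5; 4, 6, 2]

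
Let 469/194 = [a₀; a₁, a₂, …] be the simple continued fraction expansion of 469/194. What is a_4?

1

Run the Euclidean algorithm, recording each quotient:
469 ÷ 194 → quotient 2, remainder 81
194 ÷ 81 → quotient 2, remainder 32
81 ÷ 32 → quotient 2, remainder 17
32 ÷ 17 → quotient 1, remainder 15
17 ÷ 15 → quotient 1, remainder 2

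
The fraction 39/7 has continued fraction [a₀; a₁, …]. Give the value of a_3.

39 = 5·7 + 4, so a_0 = 5
7 = 1·4 + 3, so a_1 = 1
4 = 1·3 + 1, so a_2 = 1
3 = 3·1 + 0, so a_3 = 3

3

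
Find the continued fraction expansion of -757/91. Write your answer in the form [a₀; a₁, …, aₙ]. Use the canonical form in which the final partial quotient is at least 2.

⌊-757/91⌋ = -9, remainder 62
⌊91/62⌋ = 1, remainder 29
⌊62/29⌋ = 2, remainder 4
⌊29/4⌋ = 7, remainder 1
⌊4/1⌋ = 4, remainder 0

[-9; 1, 2, 7, 4]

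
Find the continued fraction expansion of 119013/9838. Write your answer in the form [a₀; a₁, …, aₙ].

Repeatedly divide and take the remainder:
119013 ÷ 9838 → quotient 12, remainder 957
9838 ÷ 957 → quotient 10, remainder 268
957 ÷ 268 → quotient 3, remainder 153
268 ÷ 153 → quotient 1, remainder 115
153 ÷ 115 → quotient 1, remainder 38
115 ÷ 38 → quotient 3, remainder 1
38 ÷ 1 → quotient 38, remainder 0

[12; 10, 3, 1, 1, 3, 38]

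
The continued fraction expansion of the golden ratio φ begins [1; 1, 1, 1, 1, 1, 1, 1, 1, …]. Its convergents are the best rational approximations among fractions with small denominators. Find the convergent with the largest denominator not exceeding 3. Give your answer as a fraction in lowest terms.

5/3

List convergents until the denominator exceeds the bound:
a_0 = 1: 1/1  (≤ bound)
a_1 = 1: 2/1  (≤ bound)
a_2 = 1: 3/2  (≤ bound)
a_3 = 1: 5/3  (≤ bound)
a_4 = 1: 8/5  (> 3, stop)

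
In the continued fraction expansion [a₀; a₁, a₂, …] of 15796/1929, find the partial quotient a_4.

⌊15796/1929⌋ = 8, remainder 364
⌊1929/364⌋ = 5, remainder 109
⌊364/109⌋ = 3, remainder 37
⌊109/37⌋ = 2, remainder 35
⌊37/35⌋ = 1, remainder 2

1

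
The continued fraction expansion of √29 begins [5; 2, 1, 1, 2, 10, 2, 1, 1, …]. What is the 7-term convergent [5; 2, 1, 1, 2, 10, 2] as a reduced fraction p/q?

1524/283

Start with 2.
10 + 1/(2/1) = 10 + 1/2 = 21/2
2 + 1/(21/2) = 2 + 2/21 = 44/21
1 + 1/(44/21) = 1 + 21/44 = 65/44
1 + 1/(65/44) = 1 + 44/65 = 109/65
2 + 1/(109/65) = 2 + 65/109 = 283/109
5 + 1/(283/109) = 5 + 109/283 = 1524/283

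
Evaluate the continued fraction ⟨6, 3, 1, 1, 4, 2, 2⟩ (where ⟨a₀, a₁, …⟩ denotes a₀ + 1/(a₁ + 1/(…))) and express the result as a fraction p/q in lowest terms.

Use the convergent recurrence hₖ = aₖ·hₖ₋₁ + hₖ₋₂ (and likewise for the denominators kₖ):
a_0 = 6: 6/1
a_1 = 3: 19/3
a_2 = 1: 25/4
a_3 = 1: 44/7
a_4 = 4: 201/32
a_5 = 2: 446/71
a_6 = 2: 1093/174

1093/174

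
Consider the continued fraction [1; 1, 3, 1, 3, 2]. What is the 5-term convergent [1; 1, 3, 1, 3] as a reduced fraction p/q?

a_0 = 1: 1/1
a_1 = 1: 2/1
a_2 = 3: 7/4
a_3 = 1: 9/5
a_4 = 3: 34/19

34/19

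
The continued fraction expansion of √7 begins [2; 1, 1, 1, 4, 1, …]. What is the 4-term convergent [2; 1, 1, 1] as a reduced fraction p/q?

8/3

a_0 = 2: 2/1
a_1 = 1: 3/1
a_2 = 1: 5/2
a_3 = 1: 8/3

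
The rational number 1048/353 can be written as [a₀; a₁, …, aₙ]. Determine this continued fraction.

⌊1048/353⌋ = 2, remainder 342
⌊353/342⌋ = 1, remainder 11
⌊342/11⌋ = 31, remainder 1
⌊11/1⌋ = 11, remainder 0

[2; 1, 31, 11]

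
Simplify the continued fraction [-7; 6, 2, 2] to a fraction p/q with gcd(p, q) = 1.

-219/32

a_0 = -7: -7/1
a_1 = 6: -41/6
a_2 = 2: -89/13
a_3 = 2: -219/32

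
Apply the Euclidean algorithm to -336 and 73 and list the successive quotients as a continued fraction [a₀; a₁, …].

-336 ÷ 73 → quotient -5, remainder 29
73 ÷ 29 → quotient 2, remainder 15
29 ÷ 15 → quotient 1, remainder 14
15 ÷ 14 → quotient 1, remainder 1
14 ÷ 1 → quotient 14, remainder 0

[-5; 2, 1, 1, 14]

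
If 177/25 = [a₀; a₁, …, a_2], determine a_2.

2

Repeatedly divide and take the remainder:
⌊177/25⌋ = 7, remainder 2
⌊25/2⌋ = 12, remainder 1
⌊2/1⌋ = 2, remainder 0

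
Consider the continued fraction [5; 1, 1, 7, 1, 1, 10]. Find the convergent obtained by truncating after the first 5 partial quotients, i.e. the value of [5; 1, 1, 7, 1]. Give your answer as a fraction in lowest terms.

94/17

a_0 = 5: 5/1
a_1 = 1: 6/1
a_2 = 1: 11/2
a_3 = 7: 83/15
a_4 = 1: 94/17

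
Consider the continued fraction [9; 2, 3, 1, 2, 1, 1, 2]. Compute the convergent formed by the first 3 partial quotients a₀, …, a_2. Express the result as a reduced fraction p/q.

a_0 = 9: 9/1
a_1 = 2: 19/2
a_2 = 3: 66/7

66/7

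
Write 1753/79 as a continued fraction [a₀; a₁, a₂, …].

1753 = 22·79 + 15, so a_0 = 22
79 = 5·15 + 4, so a_1 = 5
15 = 3·4 + 3, so a_2 = 3
4 = 1·3 + 1, so a_3 = 1
3 = 3·1 + 0, so a_4 = 3

[22; 5, 3, 1, 3]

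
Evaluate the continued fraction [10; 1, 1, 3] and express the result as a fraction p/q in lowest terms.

74/7

Collapse the nested fraction from the inside out:
Start with 3.
1 + 1/(3/1) = 1 + 1/3 = 4/3
1 + 1/(4/3) = 1 + 3/4 = 7/4
10 + 1/(7/4) = 10 + 4/7 = 74/7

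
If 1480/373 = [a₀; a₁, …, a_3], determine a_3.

12

Run the Euclidean algorithm, recording each quotient:
⌊1480/373⌋ = 3, remainder 361
⌊373/361⌋ = 1, remainder 12
⌊361/12⌋ = 30, remainder 1
⌊12/1⌋ = 12, remainder 0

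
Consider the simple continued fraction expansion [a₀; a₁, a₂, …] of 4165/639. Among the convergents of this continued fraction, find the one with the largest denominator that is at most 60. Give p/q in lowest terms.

365/56

a_0 = 6: 6/1  (≤ bound)
a_1 = 1: 7/1  (≤ bound)
a_2 = 1: 13/2  (≤ bound)
a_3 = 13: 176/27  (≤ bound)
a_4 = 2: 365/56  (≤ bound)
a_5 = 1: 541/83  (> 60, stop)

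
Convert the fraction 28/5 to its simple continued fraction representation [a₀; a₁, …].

[5; 1, 1, 2]

⌊28/5⌋ = 5, remainder 3
⌊5/3⌋ = 1, remainder 2
⌊3/2⌋ = 1, remainder 1
⌊2/1⌋ = 2, remainder 0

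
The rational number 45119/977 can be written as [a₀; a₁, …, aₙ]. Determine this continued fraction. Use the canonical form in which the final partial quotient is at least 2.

[46; 5, 1, 1, 12, 7]

45119 ÷ 977 → quotient 46, remainder 177
977 ÷ 177 → quotient 5, remainder 92
177 ÷ 92 → quotient 1, remainder 85
92 ÷ 85 → quotient 1, remainder 7
85 ÷ 7 → quotient 12, remainder 1
7 ÷ 1 → quotient 7, remainder 0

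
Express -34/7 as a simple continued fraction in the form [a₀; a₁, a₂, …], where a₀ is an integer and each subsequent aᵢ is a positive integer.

-34 ÷ 7 → quotient -5, remainder 1
7 ÷ 1 → quotient 7, remainder 0

[-5; 7]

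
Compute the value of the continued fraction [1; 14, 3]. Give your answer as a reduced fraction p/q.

Compute successive convergents:
a_0 = 1: 1/1
a_1 = 14: 15/14
a_2 = 3: 46/43

46/43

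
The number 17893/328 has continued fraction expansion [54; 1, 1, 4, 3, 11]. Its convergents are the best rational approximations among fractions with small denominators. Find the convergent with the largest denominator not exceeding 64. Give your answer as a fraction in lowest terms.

1582/29

a_0 = 54: 54/1  (≤ bound)
a_1 = 1: 55/1  (≤ bound)
a_2 = 1: 109/2  (≤ bound)
a_3 = 4: 491/9  (≤ bound)
a_4 = 3: 1582/29  (≤ bound)
a_5 = 11: 17893/328  (> 64, stop)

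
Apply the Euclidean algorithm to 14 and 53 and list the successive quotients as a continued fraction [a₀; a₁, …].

14 = 0·53 + 14, so a_0 = 0
53 = 3·14 + 11, so a_1 = 3
14 = 1·11 + 3, so a_2 = 1
11 = 3·3 + 2, so a_3 = 3
3 = 1·2 + 1, so a_4 = 1
2 = 2·1 + 0, so a_5 = 2

[0; 3, 1, 3, 1, 2]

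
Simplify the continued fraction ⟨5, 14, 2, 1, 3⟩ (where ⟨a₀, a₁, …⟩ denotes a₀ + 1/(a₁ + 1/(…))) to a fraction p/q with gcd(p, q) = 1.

801/158

Build up convergents one term at a time:
a_0 = 5: 5/1
a_1 = 14: 71/14
a_2 = 2: 147/29
a_3 = 1: 218/43
a_4 = 3: 801/158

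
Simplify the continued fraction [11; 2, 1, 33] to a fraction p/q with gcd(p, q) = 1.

1145/101

Starting at the tail and folding back:
Start with 33.
1 + 1/(33/1) = 1 + 1/33 = 34/33
2 + 1/(34/33) = 2 + 33/34 = 101/34
11 + 1/(101/34) = 11 + 34/101 = 1145/101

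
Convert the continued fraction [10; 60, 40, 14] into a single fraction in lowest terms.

Start with 14.
40 + 1/(14/1) = 40 + 1/14 = 561/14
60 + 1/(561/14) = 60 + 14/561 = 33674/561
10 + 1/(33674/561) = 10 + 561/33674 = 337301/33674

337301/33674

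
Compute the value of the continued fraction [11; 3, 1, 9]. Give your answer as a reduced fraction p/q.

Use the convergent recurrence hₖ = aₖ·hₖ₋₁ + hₖ₋₂ (and likewise for the denominators kₖ):
a_0 = 11: 11/1
a_1 = 3: 34/3
a_2 = 1: 45/4
a_3 = 9: 439/39

439/39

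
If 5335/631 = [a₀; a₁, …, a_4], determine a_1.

2

⌊5335/631⌋ = 8, remainder 287
⌊631/287⌋ = 2, remainder 57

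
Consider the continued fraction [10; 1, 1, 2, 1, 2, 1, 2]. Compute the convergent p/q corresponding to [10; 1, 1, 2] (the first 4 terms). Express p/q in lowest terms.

a_0 = 10: 10/1
a_1 = 1: 11/1
a_2 = 1: 21/2
a_3 = 2: 53/5

53/5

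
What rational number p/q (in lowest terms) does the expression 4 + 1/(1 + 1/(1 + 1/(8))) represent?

a_0 = 4: 4/1
a_1 = 1: 5/1
a_2 = 1: 9/2
a_3 = 8: 77/17

77/17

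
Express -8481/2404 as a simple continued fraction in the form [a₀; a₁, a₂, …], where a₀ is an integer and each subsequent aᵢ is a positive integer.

Repeatedly divide and take the remainder:
⌊-8481/2404⌋ = -4, remainder 1135
⌊2404/1135⌋ = 2, remainder 134
⌊1135/134⌋ = 8, remainder 63
⌊134/63⌋ = 2, remainder 8
⌊63/8⌋ = 7, remainder 7
⌊8/7⌋ = 1, remainder 1
⌊7/1⌋ = 7, remainder 0

[-4; 2, 8, 2, 7, 1, 7]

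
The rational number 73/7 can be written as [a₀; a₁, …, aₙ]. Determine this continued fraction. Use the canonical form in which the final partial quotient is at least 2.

73 ÷ 7 → quotient 10, remainder 3
7 ÷ 3 → quotient 2, remainder 1
3 ÷ 1 → quotient 3, remainder 0

[10; 2, 3]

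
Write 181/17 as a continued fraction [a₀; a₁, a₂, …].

181 = 10·17 + 11, so a_0 = 10
17 = 1·11 + 6, so a_1 = 1
11 = 1·6 + 5, so a_2 = 1
6 = 1·5 + 1, so a_3 = 1
5 = 5·1 + 0, so a_4 = 5

[10; 1, 1, 1, 5]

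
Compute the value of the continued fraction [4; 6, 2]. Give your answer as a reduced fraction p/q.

54/13

Build up convergents one term at a time:
a_0 = 4: 4/1
a_1 = 6: 25/6
a_2 = 2: 54/13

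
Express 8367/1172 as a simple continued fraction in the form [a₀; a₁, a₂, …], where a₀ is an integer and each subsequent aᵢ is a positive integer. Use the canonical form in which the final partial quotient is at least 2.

[7; 7, 5, 3, 1, 7]

8367 ÷ 1172 → quotient 7, remainder 163
1172 ÷ 163 → quotient 7, remainder 31
163 ÷ 31 → quotient 5, remainder 8
31 ÷ 8 → quotient 3, remainder 7
8 ÷ 7 → quotient 1, remainder 1
7 ÷ 1 → quotient 7, remainder 0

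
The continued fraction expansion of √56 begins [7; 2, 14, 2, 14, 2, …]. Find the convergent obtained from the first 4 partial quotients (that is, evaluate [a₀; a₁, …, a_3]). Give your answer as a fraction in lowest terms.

449/60

a_0 = 7: 7/1
a_1 = 2: 15/2
a_2 = 14: 217/29
a_3 = 2: 449/60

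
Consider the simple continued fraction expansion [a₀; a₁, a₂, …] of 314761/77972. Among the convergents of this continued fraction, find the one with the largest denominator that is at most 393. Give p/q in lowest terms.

767/190

a_0 = 4: 4/1  (≤ bound)
a_1 = 27: 109/27  (≤ bound)
a_2 = 7: 767/190  (≤ bound)
a_3 = 6: 4711/1167  (> 393, stop)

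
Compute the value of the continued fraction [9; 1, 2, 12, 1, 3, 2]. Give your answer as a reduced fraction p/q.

3425/354

Use the convergent recurrence hₖ = aₖ·hₖ₋₁ + hₖ₋₂ (and likewise for the denominators kₖ):
a_0 = 9: 9/1
a_1 = 1: 10/1
a_2 = 2: 29/3
a_3 = 12: 358/37
a_4 = 1: 387/40
a_5 = 3: 1519/157
a_6 = 2: 3425/354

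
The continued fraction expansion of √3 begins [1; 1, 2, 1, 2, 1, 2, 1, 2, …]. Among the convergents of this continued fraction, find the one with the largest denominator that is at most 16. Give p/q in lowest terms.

List convergents until the denominator exceeds the bound:
a_0 = 1: 1/1  (≤ bound)
a_1 = 1: 2/1  (≤ bound)
a_2 = 2: 5/3  (≤ bound)
a_3 = 1: 7/4  (≤ bound)
a_4 = 2: 19/11  (≤ bound)
a_5 = 1: 26/15  (≤ bound)
a_6 = 2: 71/41  (> 16, stop)

26/15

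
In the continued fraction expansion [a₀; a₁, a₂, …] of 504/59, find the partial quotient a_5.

Run the Euclidean algorithm, recording each quotient:
504 = 8·59 + 32, so a_0 = 8
59 = 1·32 + 27, so a_1 = 1
32 = 1·27 + 5, so a_2 = 1
27 = 5·5 + 2, so a_3 = 5
5 = 2·2 + 1, so a_4 = 2
2 = 2·1 + 0, so a_5 = 2

2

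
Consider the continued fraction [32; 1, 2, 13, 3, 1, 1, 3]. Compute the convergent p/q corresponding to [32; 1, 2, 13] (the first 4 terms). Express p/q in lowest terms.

a_0 = 32: 32/1
a_1 = 1: 33/1
a_2 = 2: 98/3
a_3 = 13: 1307/40

1307/40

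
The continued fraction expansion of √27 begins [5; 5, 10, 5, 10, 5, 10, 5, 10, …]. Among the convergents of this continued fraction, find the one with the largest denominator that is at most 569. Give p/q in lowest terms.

List convergents until the denominator exceeds the bound:
a_0 = 5: 5/1  (≤ bound)
a_1 = 5: 26/5  (≤ bound)
a_2 = 10: 265/51  (≤ bound)
a_3 = 5: 1351/260  (≤ bound)
a_4 = 10: 13775/2651  (> 569, stop)

1351/260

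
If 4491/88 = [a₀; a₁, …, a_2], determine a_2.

3

Run the Euclidean algorithm, recording each quotient:
⌊4491/88⌋ = 51, remainder 3
⌊88/3⌋ = 29, remainder 1
⌊3/1⌋ = 3, remainder 0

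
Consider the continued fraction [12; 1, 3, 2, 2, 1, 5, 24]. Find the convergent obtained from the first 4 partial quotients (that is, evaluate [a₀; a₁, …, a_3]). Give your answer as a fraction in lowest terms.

115/9

Build up convergents one term at a time:
a_0 = 12: 12/1
a_1 = 1: 13/1
a_2 = 3: 51/4
a_3 = 2: 115/9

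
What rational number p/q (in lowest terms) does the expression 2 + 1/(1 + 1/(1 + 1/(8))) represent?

43/17

a_0 = 2: 2/1
a_1 = 1: 3/1
a_2 = 1: 5/2
a_3 = 8: 43/17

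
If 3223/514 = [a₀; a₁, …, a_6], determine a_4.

3223 = 6·514 + 139, so a_0 = 6
514 = 3·139 + 97, so a_1 = 3
139 = 1·97 + 42, so a_2 = 1
97 = 2·42 + 13, so a_3 = 2
42 = 3·13 + 3, so a_4 = 3

3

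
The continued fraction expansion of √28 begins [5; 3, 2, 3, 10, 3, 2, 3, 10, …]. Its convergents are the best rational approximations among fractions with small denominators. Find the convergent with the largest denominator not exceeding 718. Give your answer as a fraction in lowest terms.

1307/247

a_0 = 5: 5/1  (≤ bound)
a_1 = 3: 16/3  (≤ bound)
a_2 = 2: 37/7  (≤ bound)
a_3 = 3: 127/24  (≤ bound)
a_4 = 10: 1307/247  (≤ bound)
a_5 = 3: 4048/765  (> 718, stop)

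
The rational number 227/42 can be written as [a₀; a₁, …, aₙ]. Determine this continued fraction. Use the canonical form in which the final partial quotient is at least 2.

[5; 2, 2, 8]

Run the Euclidean algorithm, recording each quotient:
⌊227/42⌋ = 5, remainder 17
⌊42/17⌋ = 2, remainder 8
⌊17/8⌋ = 2, remainder 1
⌊8/1⌋ = 8, remainder 0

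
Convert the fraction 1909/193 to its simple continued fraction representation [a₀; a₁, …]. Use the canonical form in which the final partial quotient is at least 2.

1909 ÷ 193 → quotient 9, remainder 172
193 ÷ 172 → quotient 1, remainder 21
172 ÷ 21 → quotient 8, remainder 4
21 ÷ 4 → quotient 5, remainder 1
4 ÷ 1 → quotient 4, remainder 0

[9; 1, 8, 5, 4]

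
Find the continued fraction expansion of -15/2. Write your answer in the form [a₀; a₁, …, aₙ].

Repeatedly divide and take the remainder:
-15 = -8·2 + 1, so a_0 = -8
2 = 2·1 + 0, so a_1 = 2

[-8; 2]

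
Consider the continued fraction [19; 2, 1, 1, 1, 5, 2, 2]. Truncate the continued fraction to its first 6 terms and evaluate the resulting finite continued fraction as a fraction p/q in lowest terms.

Build up convergents one term at a time:
a_0 = 19: 19/1
a_1 = 2: 39/2
a_2 = 1: 58/3
a_3 = 1: 97/5
a_4 = 1: 155/8
a_5 = 5: 872/45

872/45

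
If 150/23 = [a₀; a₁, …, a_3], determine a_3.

Repeatedly divide and take the remainder:
⌊150/23⌋ = 6, remainder 12
⌊23/12⌋ = 1, remainder 11
⌊12/11⌋ = 1, remainder 1
⌊11/1⌋ = 11, remainder 0

11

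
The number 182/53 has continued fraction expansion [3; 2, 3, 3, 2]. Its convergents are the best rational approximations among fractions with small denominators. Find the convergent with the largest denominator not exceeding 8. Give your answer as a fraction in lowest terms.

24/7

List convergents until the denominator exceeds the bound:
a_0 = 3: 3/1  (≤ bound)
a_1 = 2: 7/2  (≤ bound)
a_2 = 3: 24/7  (≤ bound)
a_3 = 3: 79/23  (> 8, stop)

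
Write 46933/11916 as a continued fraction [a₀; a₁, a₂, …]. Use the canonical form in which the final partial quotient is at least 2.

46933 ÷ 11916 → quotient 3, remainder 11185
11916 ÷ 11185 → quotient 1, remainder 731
11185 ÷ 731 → quotient 15, remainder 220
731 ÷ 220 → quotient 3, remainder 71
220 ÷ 71 → quotient 3, remainder 7
71 ÷ 7 → quotient 10, remainder 1
7 ÷ 1 → quotient 7, remainder 0

[3; 1, 15, 3, 3, 10, 7]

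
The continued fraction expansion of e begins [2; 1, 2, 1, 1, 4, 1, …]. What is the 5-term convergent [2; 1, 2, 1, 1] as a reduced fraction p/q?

19/7

a_0 = 2: 2/1
a_1 = 1: 3/1
a_2 = 2: 8/3
a_3 = 1: 11/4
a_4 = 1: 19/7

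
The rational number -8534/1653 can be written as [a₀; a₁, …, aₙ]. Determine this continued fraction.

[-6; 1, 5, 6, 1, 8, 1, 3]

-8534 = -6·1653 + 1384, so a_0 = -6
1653 = 1·1384 + 269, so a_1 = 1
1384 = 5·269 + 39, so a_2 = 5
269 = 6·39 + 35, so a_3 = 6
39 = 1·35 + 4, so a_4 = 1
35 = 8·4 + 3, so a_5 = 8
4 = 1·3 + 1, so a_6 = 1
3 = 3·1 + 0, so a_7 = 3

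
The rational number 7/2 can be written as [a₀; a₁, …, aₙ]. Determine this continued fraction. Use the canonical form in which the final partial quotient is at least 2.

[3; 2]

Run the Euclidean algorithm, recording each quotient:
7 ÷ 2 → quotient 3, remainder 1
2 ÷ 1 → quotient 2, remainder 0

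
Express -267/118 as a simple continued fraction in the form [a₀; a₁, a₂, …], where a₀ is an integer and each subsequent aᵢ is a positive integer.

[-3; 1, 2, 1, 4, 6]

-267 = -3·118 + 87, so a_0 = -3
118 = 1·87 + 31, so a_1 = 1
87 = 2·31 + 25, so a_2 = 2
31 = 1·25 + 6, so a_3 = 1
25 = 4·6 + 1, so a_4 = 4
6 = 6·1 + 0, so a_5 = 6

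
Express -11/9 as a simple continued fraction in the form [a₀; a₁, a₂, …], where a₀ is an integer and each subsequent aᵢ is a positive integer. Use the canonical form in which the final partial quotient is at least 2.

Apply division with remainder until the remainder is 0:
⌊-11/9⌋ = -2, remainder 7
⌊9/7⌋ = 1, remainder 2
⌊7/2⌋ = 3, remainder 1
⌊2/1⌋ = 2, remainder 0

[-2; 1, 3, 2]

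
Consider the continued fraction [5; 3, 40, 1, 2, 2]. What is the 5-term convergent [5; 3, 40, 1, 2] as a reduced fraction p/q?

Build up convergents one term at a time:
a_0 = 5: 5/1
a_1 = 3: 16/3
a_2 = 40: 645/121
a_3 = 1: 661/124
a_4 = 2: 1967/369

1967/369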